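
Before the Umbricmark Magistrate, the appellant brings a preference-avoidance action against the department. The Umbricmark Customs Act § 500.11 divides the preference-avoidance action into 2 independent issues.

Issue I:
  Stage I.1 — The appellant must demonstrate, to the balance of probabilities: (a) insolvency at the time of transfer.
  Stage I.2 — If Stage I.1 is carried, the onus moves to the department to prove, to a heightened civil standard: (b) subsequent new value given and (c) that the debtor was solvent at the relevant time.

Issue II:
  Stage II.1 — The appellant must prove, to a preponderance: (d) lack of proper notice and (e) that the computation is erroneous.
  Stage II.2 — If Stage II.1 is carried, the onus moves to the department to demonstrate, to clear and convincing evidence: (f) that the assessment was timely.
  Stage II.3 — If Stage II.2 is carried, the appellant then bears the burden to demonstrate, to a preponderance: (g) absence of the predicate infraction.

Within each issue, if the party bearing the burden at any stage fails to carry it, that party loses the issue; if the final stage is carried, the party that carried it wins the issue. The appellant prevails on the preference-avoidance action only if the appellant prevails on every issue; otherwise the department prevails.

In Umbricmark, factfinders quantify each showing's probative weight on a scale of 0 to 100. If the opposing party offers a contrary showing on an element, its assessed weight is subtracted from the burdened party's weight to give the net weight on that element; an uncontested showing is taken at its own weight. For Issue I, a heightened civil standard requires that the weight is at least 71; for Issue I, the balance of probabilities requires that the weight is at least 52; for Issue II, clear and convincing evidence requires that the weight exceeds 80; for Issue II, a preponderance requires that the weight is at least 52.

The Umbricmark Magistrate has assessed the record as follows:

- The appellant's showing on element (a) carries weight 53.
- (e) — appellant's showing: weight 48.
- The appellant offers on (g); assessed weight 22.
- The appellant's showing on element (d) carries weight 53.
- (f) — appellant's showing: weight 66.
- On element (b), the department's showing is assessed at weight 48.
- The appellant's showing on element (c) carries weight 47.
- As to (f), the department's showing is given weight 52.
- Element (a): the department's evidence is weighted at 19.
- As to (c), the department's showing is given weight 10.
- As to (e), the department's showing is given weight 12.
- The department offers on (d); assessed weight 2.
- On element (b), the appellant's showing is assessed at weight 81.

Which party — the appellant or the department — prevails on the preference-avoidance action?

department

— Issue I —
Stage I.1 (appellant, the balance of probabilities, weight is at least 52): (a) net 53−19=34 < 52 — fails.
  The appellant does not carry Stage I.1.
So the department prevails on this issue.
— Issue II —
At Stage II.1 the appellant must meet a preponderance (weight is at least 52): on (d) the weight is 53 less the opposing 2 gives net 51, which does not reach 52, so (d) does not meet the standard; on (e) the weight is 48 less the opposing 12 gives net 36, < 52, so (e) does not meet the standard.
  Not every element is met, so the appellant fails to carry Stage II.1.
So the department prevails on this issue.
Per-issue: Issue I → department; Issue II → department. The appellant must prevail on every issue; overall, the department prevails.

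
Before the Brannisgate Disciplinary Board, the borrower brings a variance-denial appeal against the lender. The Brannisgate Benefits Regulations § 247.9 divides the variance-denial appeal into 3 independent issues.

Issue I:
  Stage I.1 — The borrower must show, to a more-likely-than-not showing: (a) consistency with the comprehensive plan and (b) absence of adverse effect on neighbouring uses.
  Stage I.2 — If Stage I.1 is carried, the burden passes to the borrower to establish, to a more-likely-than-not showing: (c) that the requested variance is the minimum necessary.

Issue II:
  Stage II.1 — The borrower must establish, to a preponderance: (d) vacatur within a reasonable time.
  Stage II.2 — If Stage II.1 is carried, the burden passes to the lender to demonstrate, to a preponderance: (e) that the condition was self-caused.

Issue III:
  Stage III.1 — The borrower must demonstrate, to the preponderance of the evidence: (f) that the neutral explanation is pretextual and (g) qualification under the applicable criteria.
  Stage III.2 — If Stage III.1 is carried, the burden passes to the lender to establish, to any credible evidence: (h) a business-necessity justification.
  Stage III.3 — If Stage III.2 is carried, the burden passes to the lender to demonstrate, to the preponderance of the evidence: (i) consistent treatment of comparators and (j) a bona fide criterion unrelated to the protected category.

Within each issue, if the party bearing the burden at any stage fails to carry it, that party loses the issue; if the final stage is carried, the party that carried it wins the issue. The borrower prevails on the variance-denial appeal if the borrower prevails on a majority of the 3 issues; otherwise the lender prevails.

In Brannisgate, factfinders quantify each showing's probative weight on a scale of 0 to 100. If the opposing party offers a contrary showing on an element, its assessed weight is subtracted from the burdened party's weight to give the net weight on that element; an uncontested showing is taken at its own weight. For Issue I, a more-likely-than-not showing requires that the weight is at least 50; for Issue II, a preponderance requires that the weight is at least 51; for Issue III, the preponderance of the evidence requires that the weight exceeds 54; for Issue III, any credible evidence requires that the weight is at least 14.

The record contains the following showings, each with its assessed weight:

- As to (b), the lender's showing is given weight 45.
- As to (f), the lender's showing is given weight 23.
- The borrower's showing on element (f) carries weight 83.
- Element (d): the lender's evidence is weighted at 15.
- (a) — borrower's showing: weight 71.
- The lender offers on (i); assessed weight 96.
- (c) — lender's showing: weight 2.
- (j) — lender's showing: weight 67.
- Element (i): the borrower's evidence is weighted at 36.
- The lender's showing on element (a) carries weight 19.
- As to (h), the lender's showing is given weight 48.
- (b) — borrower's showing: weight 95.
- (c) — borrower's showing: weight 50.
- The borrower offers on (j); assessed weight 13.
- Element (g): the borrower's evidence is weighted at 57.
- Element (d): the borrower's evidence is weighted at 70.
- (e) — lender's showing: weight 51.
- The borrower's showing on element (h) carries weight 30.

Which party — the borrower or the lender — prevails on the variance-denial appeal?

— Issue I —
At Stage I.1 the borrower must meet a more-likely-than-not showing (weight is at least 50): on (a) the weight is 71 less the opposing 19 gives net 52, ≥ 50, so (a) meets the standard; on (b) the weight is 95 less the opposing 45 gives net 50, ≥ 50, so (b) meets the standard.
  Stage I.1 carried; the burden remains with the borrower.
At Stage I.2 the borrower must meet a more-likely-than-not showing (weight is at least 50): on (c) the weight is 50 less the opposing 2 gives net 48, < 50, so (c) does not meet the standard.
  The borrower does not carry Stage I.2.
So the lender prevails on this issue.
— Issue II —
At Stage II.1 the borrower must meet a preponderance (weight is at least 51): on (d) the weight is 70 less the opposing 15 gives net 55, ≥ 51, so (d) meets the standard.
  Stage II.1 carried; the burden shifts to the lender.
At Stage II.2 the lender must meet a preponderance (weight is at least 51): on (e) the weight is 51, which does reach 51, so (e) meets the standard.
  All elements met at the final stage.
Every stage carried; the lender prevails on this issue.
— Issue III —
Stage III.1 — burden on borrower; standard: the preponderance of the evidence (weight exceeds 54).
    (f): 83 − 23 = 60 > 54 [met]
    (g): 57 > 54 [met]
  Stage III.1 carried; the burden shifts to the lender.
Stage III.2 — burden on lender; standard: any credible evidence (weight is at least 14).
    (h): 48 − 30 = 18 ≥ 14 [met]
  All elements met. The lender retains the burden for Stage III.3.
Stage III.3 — burden on lender; standard: the preponderance of the evidence (weight exceeds 54).
    (i): 96 − 36 = 60 > 54 [met]
    (j): 67 − 13 = 54 ≤ 54 [not met]
  Stage III.3 not carried; the lender fails its burden.
The analysis ends at Stage III.3; the borrower prevails on this issue.
Per-issue: Issue I → lender; Issue II → lender; Issue III → borrower. The borrower must prevail on a majority of issues; overall, the lender prevails.

lender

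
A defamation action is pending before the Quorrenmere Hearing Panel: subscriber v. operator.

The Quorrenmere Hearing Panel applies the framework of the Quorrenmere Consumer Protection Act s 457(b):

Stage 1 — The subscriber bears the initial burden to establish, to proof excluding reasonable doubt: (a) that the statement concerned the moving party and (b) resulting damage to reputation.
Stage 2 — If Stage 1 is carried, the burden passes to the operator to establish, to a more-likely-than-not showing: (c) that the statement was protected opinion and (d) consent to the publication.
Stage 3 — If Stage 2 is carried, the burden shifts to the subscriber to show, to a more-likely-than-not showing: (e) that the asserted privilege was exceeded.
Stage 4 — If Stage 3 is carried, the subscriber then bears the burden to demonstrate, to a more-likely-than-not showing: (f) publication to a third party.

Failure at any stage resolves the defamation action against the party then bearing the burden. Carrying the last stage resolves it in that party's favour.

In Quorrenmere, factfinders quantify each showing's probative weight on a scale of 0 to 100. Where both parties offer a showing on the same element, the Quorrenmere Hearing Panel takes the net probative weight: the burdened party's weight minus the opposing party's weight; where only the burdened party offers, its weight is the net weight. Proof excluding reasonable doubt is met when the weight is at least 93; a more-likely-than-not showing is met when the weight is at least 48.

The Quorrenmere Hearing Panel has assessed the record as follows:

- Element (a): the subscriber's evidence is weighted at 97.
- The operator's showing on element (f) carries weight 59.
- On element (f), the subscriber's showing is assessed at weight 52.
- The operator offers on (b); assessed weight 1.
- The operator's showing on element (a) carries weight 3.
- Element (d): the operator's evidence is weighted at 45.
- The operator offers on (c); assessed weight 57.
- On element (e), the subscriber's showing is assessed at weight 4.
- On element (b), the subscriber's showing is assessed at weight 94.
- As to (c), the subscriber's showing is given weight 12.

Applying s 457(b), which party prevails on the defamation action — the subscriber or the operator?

subscriber

At Stage 1 the subscriber must meet proof excluding reasonable doubt (weight is at least 93): on (a) the weight is 97 less the opposing 3 gives net 94, ≥ 93, so (a) meets the standard; on (b) the weight is 94 less the opposing 1 gives net 93, which does reach 93, so (b) meets the standard.
  All elements met. The burden passes to the operator.
At Stage 2 the operator must meet a more-likely-than-not showing (weight is at least 48): on (c) the weight is 57 less the opposing 12 gives net 45, which does not reach 48, so (c) does not meet the standard; on (d) the weight is 45, which does not reach 48, so (d) does not meet the standard.
  The operator does not carry Stage 2.
So the subscriber prevails.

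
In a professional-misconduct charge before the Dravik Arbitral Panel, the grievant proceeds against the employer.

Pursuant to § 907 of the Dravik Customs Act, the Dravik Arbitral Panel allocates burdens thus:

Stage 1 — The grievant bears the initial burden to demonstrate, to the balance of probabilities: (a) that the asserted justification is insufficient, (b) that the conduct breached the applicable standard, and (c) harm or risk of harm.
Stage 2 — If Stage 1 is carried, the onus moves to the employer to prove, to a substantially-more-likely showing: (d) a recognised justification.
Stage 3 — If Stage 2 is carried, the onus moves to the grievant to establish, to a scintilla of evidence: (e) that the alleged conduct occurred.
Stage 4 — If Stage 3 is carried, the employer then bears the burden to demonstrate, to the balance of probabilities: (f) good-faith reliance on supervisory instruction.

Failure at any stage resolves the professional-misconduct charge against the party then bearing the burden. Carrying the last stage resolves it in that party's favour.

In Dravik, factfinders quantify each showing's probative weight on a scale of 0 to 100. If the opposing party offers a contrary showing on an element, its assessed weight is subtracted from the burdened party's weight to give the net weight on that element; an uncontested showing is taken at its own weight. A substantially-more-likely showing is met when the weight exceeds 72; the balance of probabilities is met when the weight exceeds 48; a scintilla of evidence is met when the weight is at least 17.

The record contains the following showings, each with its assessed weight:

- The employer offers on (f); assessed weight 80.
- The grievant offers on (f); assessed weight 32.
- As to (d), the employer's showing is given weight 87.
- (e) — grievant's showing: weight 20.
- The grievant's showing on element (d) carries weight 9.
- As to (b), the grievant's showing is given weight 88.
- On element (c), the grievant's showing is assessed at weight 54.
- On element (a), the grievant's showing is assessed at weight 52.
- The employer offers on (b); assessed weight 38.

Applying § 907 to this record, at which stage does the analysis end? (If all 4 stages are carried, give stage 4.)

Stage 1 — burden on grievant; standard: the balance of probabilities (weight exceeds 48).
    (a): 52 > 48 [met]
    (b): 88 − 38 = 50 > 48 [met]
    (c): 54 > 48 [met]
  Stage 1 carried; the burden shifts to the employer.
Stage 2 — burden on employer; standard: a substantially-more-likely showing (weight exceeds 72).
    (d): 87 − 9 = 78 > 72 [met]
  Stage 2 carried; the burden shifts to the grievant.
Stage 3 — burden on grievant; standard: a scintilla of evidence (weight is at least 17).
    (e): 20 ≥ 17 [met]
  The grievant carries Stage 3; the employer now bears the burden.
Stage 4 — burden on employer; standard: the balance of probabilities (weight exceeds 48).
    (f): 80 − 32 = 48 ≤ 48 [not met]
  Stage 4 not carried; the employer fails its burden.
The analysis ends at Stage 4; the grievant prevails.

stage 4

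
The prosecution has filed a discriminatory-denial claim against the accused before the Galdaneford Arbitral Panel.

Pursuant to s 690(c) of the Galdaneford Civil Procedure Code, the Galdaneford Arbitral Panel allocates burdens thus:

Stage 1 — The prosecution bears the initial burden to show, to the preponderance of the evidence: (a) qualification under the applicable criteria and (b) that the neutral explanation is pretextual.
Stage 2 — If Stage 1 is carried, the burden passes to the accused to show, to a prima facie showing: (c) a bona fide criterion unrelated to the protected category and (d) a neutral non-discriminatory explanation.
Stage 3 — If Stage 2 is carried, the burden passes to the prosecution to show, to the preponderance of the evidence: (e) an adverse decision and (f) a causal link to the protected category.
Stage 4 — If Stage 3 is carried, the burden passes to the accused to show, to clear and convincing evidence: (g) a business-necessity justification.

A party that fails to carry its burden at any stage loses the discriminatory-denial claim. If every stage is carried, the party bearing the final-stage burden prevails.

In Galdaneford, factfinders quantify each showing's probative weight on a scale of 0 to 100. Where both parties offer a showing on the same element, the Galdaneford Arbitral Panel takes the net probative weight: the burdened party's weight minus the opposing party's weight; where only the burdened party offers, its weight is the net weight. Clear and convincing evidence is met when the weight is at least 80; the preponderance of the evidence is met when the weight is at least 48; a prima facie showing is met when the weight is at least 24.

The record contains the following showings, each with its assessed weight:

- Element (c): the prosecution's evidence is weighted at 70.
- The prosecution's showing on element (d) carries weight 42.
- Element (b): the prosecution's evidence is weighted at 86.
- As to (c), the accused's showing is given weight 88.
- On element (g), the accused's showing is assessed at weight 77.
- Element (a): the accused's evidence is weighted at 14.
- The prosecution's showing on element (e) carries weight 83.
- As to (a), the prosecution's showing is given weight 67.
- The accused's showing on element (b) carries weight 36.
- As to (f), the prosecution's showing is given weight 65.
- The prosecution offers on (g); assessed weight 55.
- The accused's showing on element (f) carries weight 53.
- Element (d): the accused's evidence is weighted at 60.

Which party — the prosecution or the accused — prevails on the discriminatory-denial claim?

prosecution

Stage 1 (prosecution, the preponderance of the evidence, weight is at least 48): (a) net 67−14=53 ≥ 48 — meets; (b) net 86−36=50 ≥ 48 — meets.
  Stage 1 carried; the burden shifts to the accused.
Stage 2 (accused, a prima facie showing, weight is at least 24): (c) net 88−70=18 < 24 — fails; (d) net 60−42=18 < 24 — fails.
  The accused does not carry Stage 2.
The prosecution prevails.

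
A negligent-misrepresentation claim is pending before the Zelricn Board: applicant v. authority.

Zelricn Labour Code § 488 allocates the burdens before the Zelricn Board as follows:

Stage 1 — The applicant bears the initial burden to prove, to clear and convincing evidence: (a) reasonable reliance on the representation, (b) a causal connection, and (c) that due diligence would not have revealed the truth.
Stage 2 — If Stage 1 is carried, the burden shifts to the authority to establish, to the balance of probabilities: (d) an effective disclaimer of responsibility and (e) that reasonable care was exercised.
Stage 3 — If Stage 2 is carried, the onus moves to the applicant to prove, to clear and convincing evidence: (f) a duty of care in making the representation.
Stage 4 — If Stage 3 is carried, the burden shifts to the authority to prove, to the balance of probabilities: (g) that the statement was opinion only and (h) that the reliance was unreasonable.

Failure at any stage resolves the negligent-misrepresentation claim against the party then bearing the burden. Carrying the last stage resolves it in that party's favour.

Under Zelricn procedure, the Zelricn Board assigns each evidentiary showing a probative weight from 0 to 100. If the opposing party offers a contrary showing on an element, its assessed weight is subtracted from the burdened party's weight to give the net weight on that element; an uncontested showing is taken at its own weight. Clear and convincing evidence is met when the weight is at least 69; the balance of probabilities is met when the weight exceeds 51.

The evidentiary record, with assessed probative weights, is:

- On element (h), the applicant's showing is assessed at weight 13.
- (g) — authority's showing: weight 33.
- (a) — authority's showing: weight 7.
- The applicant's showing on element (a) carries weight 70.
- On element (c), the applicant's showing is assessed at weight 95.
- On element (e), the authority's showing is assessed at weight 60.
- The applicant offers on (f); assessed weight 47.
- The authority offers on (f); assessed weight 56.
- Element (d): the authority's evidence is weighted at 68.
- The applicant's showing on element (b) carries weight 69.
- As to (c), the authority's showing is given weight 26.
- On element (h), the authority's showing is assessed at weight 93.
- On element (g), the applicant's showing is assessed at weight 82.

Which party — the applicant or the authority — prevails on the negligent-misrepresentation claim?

Stage 1 — burden on applicant; standard: clear and convincing evidence (weight is at least 69).
    (a): 70 − 7 = 63 < 69 [not met]
    (b): 69 ≥ 69 [met]
    (c): 95 − 26 = 69 ≥ 69 [met]
  Not every element is met, so the applicant fails to carry Stage 1.
So the authority prevails.

authority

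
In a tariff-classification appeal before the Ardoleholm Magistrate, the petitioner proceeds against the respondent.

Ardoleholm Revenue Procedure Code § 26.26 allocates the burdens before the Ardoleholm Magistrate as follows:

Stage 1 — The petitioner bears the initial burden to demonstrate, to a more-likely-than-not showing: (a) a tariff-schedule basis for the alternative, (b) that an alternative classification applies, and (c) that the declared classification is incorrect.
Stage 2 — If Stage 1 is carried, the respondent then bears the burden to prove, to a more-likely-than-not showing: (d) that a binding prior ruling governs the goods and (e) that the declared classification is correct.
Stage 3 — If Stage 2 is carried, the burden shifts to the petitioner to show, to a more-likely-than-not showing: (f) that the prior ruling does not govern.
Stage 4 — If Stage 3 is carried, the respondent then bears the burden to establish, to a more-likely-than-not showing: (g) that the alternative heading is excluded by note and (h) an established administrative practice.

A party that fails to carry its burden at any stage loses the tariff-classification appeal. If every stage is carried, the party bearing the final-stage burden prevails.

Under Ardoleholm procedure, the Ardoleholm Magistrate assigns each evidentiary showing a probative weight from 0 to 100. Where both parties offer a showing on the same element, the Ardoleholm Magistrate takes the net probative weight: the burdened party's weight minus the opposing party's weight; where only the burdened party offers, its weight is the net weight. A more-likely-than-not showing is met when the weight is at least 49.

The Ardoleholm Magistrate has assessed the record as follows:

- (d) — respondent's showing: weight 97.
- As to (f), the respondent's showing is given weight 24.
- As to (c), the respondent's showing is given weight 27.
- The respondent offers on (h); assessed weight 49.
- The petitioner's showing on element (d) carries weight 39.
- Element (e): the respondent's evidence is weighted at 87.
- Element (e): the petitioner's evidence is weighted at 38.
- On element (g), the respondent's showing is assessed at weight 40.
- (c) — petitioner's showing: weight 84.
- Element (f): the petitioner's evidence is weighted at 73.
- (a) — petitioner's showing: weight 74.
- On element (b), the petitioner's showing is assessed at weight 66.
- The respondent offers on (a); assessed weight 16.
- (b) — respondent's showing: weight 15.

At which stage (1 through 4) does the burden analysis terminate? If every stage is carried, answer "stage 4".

At Stage 1 the petitioner must meet a more-likely-than-not showing (weight is at least 49): on (a) the weight is 74 less the opposing 16 gives net 58, which does reach 49, so (a) meets the standard; on (b) the weight is 66 less the opposing 15 gives net 51, which does reach 49, so (b) meets the standard; on (c) the weight is 84 less the opposing 27 gives net 57, ≥ 49, so (c) meets the standard.
  Stage 1 is satisfied; the onus moves to the respondent.
At Stage 2 the respondent must meet a more-likely-than-not showing (weight is at least 49): on (d) the weight is 97 less the opposing 39 gives net 58, ≥ 49, so (d) meets the standard; on (e) the weight is 87 less the opposing 38 gives net 49, which does reach 49, so (e) meets the standard.
  The respondent carries Stage 2; the petitioner now bears the burden.
At Stage 3 the petitioner must meet a more-likely-than-not showing (weight is at least 49): on (f) the weight is 73 less the opposing 24 gives net 49, ≥ 49, so (f) meets the standard.
  Stage 3 carried; the burden shifts to the respondent.
At Stage 4 the respondent must meet a more-likely-than-not showing (weight is at least 49): on (g) the weight is 40, which does not reach 49, so (g) does not meet the standard; on (h) the weight is 49, which does reach 49, so (h) meets the standard.
  Stage 4 not carried; the respondent fails its burden.
So the petitioner prevails.

stage 4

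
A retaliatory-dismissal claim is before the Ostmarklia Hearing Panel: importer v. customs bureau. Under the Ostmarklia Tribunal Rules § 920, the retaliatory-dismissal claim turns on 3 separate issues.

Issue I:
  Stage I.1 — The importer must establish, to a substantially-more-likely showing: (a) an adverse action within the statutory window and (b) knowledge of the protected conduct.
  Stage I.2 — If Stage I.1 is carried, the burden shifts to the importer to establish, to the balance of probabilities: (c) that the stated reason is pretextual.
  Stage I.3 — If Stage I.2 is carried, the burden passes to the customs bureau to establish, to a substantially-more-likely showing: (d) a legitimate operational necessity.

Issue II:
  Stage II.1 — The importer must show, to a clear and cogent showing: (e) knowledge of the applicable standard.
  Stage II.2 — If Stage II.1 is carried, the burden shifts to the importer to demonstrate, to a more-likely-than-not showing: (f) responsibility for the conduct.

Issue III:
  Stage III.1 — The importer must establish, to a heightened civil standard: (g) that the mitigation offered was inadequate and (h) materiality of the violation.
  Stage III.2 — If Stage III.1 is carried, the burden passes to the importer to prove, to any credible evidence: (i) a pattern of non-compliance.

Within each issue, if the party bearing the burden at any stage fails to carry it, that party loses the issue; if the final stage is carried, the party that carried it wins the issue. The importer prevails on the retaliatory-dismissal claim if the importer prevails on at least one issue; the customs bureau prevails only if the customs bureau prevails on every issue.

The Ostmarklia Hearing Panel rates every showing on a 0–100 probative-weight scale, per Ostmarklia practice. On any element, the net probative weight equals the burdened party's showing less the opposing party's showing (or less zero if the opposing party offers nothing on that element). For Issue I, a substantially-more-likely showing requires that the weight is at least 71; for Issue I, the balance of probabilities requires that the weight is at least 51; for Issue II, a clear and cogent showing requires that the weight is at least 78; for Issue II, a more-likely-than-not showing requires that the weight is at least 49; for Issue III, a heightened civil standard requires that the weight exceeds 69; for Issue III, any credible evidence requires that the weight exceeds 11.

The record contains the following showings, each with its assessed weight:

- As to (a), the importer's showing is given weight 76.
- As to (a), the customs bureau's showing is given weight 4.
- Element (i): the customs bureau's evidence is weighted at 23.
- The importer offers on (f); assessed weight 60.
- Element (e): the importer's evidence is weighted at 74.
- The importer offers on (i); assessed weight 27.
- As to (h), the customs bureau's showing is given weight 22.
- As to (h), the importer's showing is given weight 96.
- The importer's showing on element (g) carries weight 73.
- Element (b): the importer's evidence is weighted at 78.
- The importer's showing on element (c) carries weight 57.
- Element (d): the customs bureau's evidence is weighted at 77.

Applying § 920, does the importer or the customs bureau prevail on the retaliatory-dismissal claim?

— Issue I —
Stage I.1 — burden on importer; standard: a substantially-more-likely showing (weight is at least 71).
    (a): 76 − 4 = 72 ≥ 71 [met]
    (b): 78 ≥ 71 [met]
  All elements met. The importer retains the burden for Stage I.2.
Stage I.2 — burden on importer; standard: the balance of probabilities (weight is at least 51).
    (c): 57 ≥ 51 [met]
  All elements met. The burden passes to the customs bureau.
Stage I.3 — burden on customs bureau; standard: a substantially-more-likely showing (weight is at least 71).
    (d): 77 ≥ 71 [met]
  All elements met at the final stage.
Every stage carried; the customs bureau prevails on this issue.
— Issue II —
Stage II.1 — burden on importer; standard: a clear and cogent showing (weight is at least 78).
    (e): 74 < 78 [not met]
  Not every element is met, so the importer fails to carry Stage II.1.
So the customs bureau prevails on this issue.
— Issue III —
At Stage III.1 the importer must meet a heightened civil standard (weight exceeds 69): on (g) the weight is 73, which does exceed 69, so (g) meets the standard; on (h) the weight is 96 less the opposing 22 gives net 74, which does exceed 69, so (h) meets the standard.
  Stage III.1 carried; the burden remains with the importer.
At Stage III.2 the importer must meet any credible evidence (weight exceeds 11): on (i) the weight is 27 less the opposing 23 gives net 4, ≤ 11, so (i) does not meet the standard.
  Stage III.2 not carried; the importer fails its burden.
The analysis ends at Stage III.2; the customs bureau prevails on this issue.
Per-issue: Issue I → customs bureau; Issue II → customs bureau; Issue III → customs bureau. The importer must prevail on at least one issue; overall, the customs bureau prevails.

customs bureau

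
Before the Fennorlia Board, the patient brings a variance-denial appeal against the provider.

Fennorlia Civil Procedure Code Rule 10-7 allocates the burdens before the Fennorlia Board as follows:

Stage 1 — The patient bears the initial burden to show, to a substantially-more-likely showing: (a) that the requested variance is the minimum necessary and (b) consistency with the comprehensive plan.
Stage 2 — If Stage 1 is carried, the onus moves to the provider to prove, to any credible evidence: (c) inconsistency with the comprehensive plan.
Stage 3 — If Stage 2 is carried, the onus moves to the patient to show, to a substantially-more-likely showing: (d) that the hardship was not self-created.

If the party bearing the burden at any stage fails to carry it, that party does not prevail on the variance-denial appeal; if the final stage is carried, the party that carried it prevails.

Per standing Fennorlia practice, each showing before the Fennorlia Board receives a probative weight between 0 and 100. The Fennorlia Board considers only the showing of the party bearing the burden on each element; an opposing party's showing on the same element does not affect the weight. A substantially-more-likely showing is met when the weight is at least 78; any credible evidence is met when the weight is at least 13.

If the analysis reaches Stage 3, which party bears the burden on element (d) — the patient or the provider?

patient

Stage 3's rule assigns the burden to the patient (to a substantially-more-likely showing).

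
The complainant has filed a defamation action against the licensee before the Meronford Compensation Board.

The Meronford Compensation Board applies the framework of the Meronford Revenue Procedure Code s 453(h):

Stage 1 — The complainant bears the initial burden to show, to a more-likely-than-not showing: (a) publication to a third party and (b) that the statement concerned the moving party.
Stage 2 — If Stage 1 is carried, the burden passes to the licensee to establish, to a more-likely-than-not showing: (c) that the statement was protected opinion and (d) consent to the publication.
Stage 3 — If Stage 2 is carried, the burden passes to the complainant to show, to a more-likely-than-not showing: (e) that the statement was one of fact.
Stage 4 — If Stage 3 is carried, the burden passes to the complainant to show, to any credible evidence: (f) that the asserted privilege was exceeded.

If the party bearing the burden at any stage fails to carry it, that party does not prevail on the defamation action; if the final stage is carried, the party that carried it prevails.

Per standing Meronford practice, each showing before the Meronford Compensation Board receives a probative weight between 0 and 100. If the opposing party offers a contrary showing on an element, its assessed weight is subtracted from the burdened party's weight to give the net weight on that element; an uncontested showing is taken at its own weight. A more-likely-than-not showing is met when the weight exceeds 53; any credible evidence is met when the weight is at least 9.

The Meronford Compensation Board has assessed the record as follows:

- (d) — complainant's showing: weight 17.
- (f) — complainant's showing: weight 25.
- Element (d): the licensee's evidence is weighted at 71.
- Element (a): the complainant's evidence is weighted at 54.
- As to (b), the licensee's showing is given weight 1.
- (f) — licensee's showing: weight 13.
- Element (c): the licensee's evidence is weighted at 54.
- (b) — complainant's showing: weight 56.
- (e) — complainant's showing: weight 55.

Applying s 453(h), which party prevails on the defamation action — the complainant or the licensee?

Stage 1 (complainant, a more-likely-than-not showing, weight exceeds 53): (a) 54 > 53 — meets; (b) net 56−1=55 > 53 — meets.
  Stage 1 carried; the burden shifts to the licensee.
Stage 2 (licensee, a more-likely-than-not showing, weight exceeds 53): (c) 54 > 53 — meets; (d) net 71−17=54 > 53 — meets.
  Stage 2 is satisfied; the onus moves to the complainant.
Stage 3 (complainant, a more-likely-than-not showing, weight exceeds 53): (e) 55 > 53 — meets.
  All elements met. The complainant retains the burden for Stage 4.
Stage 4 (complainant, any credible evidence, weight is at least 9): (f) net 25−13=12 ≥ 9 — meets.
  Stage 4 carried; the final stage is satisfied.
All stages carried — the complainant prevails.

complainant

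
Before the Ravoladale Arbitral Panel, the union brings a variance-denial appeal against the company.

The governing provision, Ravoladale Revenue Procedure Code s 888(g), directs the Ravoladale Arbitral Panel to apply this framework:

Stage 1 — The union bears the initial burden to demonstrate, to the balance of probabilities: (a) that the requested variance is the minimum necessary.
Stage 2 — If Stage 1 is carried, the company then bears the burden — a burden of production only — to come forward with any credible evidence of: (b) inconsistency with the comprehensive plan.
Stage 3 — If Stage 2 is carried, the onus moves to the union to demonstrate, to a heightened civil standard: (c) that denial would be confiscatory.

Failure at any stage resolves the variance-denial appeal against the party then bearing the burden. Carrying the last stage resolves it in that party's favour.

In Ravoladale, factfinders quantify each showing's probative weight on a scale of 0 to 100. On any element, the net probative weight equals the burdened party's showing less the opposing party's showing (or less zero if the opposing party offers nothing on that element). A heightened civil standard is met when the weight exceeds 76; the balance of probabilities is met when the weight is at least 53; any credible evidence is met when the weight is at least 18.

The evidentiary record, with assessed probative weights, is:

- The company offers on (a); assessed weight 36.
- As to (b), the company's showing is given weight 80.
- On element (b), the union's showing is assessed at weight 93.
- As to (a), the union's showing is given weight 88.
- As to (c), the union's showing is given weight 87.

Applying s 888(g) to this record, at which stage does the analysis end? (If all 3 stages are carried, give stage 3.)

stage 1

Stage 1 — burden on union; standard: the balance of probabilities (weight is at least 53).
    (a): 88 − 36 = 52 < 53 [not met]
  Not every element is met, so the union fails to carry Stage 1.
The company prevails.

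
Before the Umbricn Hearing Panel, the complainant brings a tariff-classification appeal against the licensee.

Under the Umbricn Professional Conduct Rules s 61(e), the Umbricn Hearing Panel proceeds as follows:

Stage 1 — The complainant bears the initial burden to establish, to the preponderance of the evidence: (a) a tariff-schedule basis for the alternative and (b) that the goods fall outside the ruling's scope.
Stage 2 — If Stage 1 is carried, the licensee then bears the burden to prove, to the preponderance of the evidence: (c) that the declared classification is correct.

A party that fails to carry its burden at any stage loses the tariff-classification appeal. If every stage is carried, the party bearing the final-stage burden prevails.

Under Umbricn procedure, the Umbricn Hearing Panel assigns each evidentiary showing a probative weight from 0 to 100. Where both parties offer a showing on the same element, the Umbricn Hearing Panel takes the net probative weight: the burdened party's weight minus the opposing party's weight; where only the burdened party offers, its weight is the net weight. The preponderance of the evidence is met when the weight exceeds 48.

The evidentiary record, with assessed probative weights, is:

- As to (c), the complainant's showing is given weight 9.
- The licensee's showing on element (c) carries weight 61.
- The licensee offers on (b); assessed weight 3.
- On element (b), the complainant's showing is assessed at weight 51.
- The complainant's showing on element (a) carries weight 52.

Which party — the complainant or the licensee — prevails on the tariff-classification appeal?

licensee

Stage 1 — burden on complainant; standard: the preponderance of the evidence (weight exceeds 48).
    (a): 52 > 48 [met]
    (b): 51 − 3 = 48 ≤ 48 [not met]
  The complainant does not carry Stage 1.
So the licensee prevails.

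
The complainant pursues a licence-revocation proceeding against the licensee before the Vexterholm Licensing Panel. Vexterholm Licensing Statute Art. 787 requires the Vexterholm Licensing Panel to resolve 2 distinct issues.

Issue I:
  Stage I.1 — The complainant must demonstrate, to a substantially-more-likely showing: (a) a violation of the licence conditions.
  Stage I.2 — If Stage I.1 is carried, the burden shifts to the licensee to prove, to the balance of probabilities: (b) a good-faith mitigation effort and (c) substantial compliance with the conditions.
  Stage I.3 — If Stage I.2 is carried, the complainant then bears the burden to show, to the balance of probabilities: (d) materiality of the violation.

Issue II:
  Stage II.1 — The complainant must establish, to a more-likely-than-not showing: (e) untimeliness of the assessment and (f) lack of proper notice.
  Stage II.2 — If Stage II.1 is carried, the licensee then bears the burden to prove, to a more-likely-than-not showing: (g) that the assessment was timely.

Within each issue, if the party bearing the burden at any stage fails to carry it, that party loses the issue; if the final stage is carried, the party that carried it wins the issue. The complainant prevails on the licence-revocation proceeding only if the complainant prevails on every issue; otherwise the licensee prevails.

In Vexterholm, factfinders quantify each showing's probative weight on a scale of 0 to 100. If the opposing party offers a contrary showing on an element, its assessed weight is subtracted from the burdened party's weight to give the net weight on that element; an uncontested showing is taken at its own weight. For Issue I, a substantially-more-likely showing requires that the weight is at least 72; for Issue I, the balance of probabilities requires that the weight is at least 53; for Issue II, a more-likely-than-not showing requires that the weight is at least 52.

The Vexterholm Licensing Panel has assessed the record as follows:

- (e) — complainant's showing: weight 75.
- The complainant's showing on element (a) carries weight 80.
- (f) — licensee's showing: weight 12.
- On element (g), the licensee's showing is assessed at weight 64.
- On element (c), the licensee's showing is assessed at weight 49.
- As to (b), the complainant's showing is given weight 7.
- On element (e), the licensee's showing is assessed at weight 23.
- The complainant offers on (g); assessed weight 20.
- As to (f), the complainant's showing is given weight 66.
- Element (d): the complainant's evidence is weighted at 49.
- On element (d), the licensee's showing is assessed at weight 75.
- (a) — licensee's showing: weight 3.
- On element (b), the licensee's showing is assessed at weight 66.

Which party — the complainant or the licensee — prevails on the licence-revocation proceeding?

complainant

— Issue I —
At Stage I.1 the complainant must meet a substantially-more-likely showing (weight is at least 72): on (a) the weight is 80 less the opposing 3 gives net 77, which does reach 72, so (a) meets the standard.
  All elements met. The burden passes to the licensee.
At Stage I.2 the licensee must meet the balance of probabilities (weight is at least 53): on (b) the weight is 66 less the opposing 7 gives net 59, ≥ 53, so (b) meets the standard; on (c) the weight is 49, < 53, so (c) does not meet the standard.
  Stage I.2 not carried; the licensee fails its burden.
The analysis ends at Stage I.2; the complainant prevails on this issue.
— Issue II —
At Stage II.1 the complainant must meet a more-likely-than-not showing (weight is at least 52): on (e) the weight is 75 less the opposing 23 gives net 52, which does reach 52, so (e) meets the standard; on (f) the weight is 66 less the opposing 12 gives net 54, which does reach 52, so (f) meets the standard.
  Stage II.1 is satisfied; the onus moves to the licensee.
At Stage II.2 the licensee must meet a more-likely-than-not showing (weight is at least 52): on (g) the weight is 64 less the opposing 20 gives net 44, which does not reach 52, so (g) does not meet the standard.
  Stage II.2 not carried; the licensee fails its burden.
The analysis ends at Stage II.2; the complainant prevails on this issue.
Per-issue: Issue I → complainant; Issue II → complainant. The complainant must prevail on every issue; overall, the complainant prevails.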